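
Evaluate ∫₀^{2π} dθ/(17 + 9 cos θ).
Let J = ∫₀^{2π} dθ/(17 + 9 cos θ).
Put z = e^{iθ}: then cos θ = (z + 1/z)/2, dθ = dz/(iz), and z runs once counterclockwise around |z| = 1:
  J = ∮_{|z|=1} 1/(17 + 9*(z + 1/z)/2) · dz/(iz) = (2/i) ∮_{|z|=1} dz/(9*z^2 + 34*z + 9).
The roots of 9*z^2 + 34*z + 9 are z = (-17 ± sqrt(17^2 - 9^2))/9, with sqrt(208) = 4*sqrt(13); their product is 1, so only z₊ = -17/9 + 4*sqrt(13)/9 lies inside the unit circle (z₋ = -17/9 - 4*sqrt(13)/9 lies outside).
z₊ is a simple zero of q(z) = 9*z^2 + 34*z + 9, so Res(1/q, z₊) = 1/q'(z₊) with q'(z) = 18*z + 34; and q'(z₊) = 9*(z₊ - z₋) = 8*sqrt(13).
Therefore J = (2/i) · 2πi · 1/(8*sqrt(13)) = 2*pi/(4*sqrt(13)) = sqrt(13)*pi/26

Final answer: sqrt(13)*pi/26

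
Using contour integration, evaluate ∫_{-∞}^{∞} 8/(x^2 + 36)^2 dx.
pi/54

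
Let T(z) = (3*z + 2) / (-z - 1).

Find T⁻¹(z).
(-z - 2)/(z + 3)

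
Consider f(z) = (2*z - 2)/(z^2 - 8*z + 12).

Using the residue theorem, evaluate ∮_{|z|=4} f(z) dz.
-I*pi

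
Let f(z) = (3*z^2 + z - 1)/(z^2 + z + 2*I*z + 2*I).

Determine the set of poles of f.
The singularities of f are the zeros of the denominator. Factoring,
  z^2 + z + 2*I*z + 2*I = (z + 2*I)*(z + 1)
so the candidates are z = -2*I, z = -1.

Check the numerator P(z) = 3*z^2 + z - 1 at each one:
  P(-2*I) = -13 - 2*I ≠ 0, so z = -2*I is a (simple) pole.
  P(-1) = 1 ≠ 0, so z = -1 is a (simple) pole.

Poles of f: {-1, -2*I}

Final answer: {-1, -2*I}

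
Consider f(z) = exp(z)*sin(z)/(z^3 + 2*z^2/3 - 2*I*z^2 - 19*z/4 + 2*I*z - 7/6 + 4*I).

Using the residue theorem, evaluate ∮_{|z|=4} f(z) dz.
By the residue theorem, ∮_C f(z) dz = 2πi · (sum of the residues of f at the poles inside |z| = 4).

The denominator factors as (z - 2)*(z + 2/3 - I/2)*(z + 2 - 3*I/2), so the singularities of f are simple poles at z = 2, z = -2/3 + I/2, z = -2 + 3*I/2.
  |2|² = 4 < 16 = 4², so this pole is inside the contour.
  |-2/3 + I/2|² = 25/36 < 16 = 4², so this pole is inside the contour.
  |-2 + 3*I/2|² = 25/4 < 16 = 4², so this pole is inside the contour.

With P(z) = exp(z)*sin(z) and Q(z) = z^3 + 2*z^2/3 - 2*I*z^2 - 19*z/4 + 2*I*z - 7/6 + 4*I, each pole is simple, so Res(f, z₀) = P(z₀)/Q'(z₀) with Q'(z) = 3*z^2 + 4*z/3 - 4*I*z - 19/4 + 2*I.
  Res(f, 2) = P(2)/Q'(2) = (exp(2)*sin(2))/(119/12 - 6*I) = (1428/19345 + 864*I/19345)*exp(2)*sin(2)
  Res(f, -2/3 + I/2) = P(-2/3 + I/2)/Q'(-2/3 + I/2) = (-exp(-2/3 + I/2)*sin(2/3 - I/2))/(-55/18 + 10*I/3) = (198/1325 + 216*I/1325)*exp(-2/3 + I/2)*sin(2/3 - I/2)
  Res(f, -2 + 3*I/2) = P(-2 + 3*I/2)/Q'(-2 + 3*I/2) = (-exp(-2 + 3*I/2)*sin(2 - 3*I/2))/(23/6 - 6*I) = (-138/1825 - 216*I/1825)*exp(-2 + 3*I/2)*sin(2 - 3*I/2)

Sum of residues inside C: (-138/1825 - 216*I/1825)*exp(-2 + 3*I/2)*sin(2 - 3*I/2) + (198/1325 + 216*I/1325)*exp(-2/3 + I/2)*sin(2/3 - I/2) + (1428/19345 + 864*I/19345)*exp(2)*sin(2)
∮_C f(z) dz = 2πi · ((-138/1825 - 216*I/1825)*exp(-2 + 3*I/2)*sin(2 - 3*I/2) + (198/1325 + 216*I/1325)*exp(-2/3 + I/2)*sin(2/3 - I/2) + (1428/19345 + 864*I/19345)*exp(2)*sin(2)) = pi*(432/1825 - 276*I/1825)*exp(-2 + 3*I/2)*sin(2 - 3*I/2) + pi*(-432/1325 + 396*I/1325)*exp(-2/3 + I/2)*sin(2/3 - I/2) + pi*(-1728/19345 + 2856*I/19345)*exp(2)*sin(2)

Final answer: pi*(432/1825 - 276*I/1825)*exp(-2 + 3*I/2)*sin(2 - 3*I/2) + pi*(-432/1325 + 396*I/1325)*exp(-2/3 + I/2)*sin(2/3 - I/2) + pi*(-1728/19345 + 2856*I/19345)*exp(2)*sin(2)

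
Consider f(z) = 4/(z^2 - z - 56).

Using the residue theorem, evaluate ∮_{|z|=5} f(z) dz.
By the residue theorem, ∮_C f(z) dz = 2πi · (sum of the residues of f at the poles inside |z| = 5).

The denominator factors as (z - 8)*(z + 7), so the singularities of f are simple poles at z = 8, z = -7.
  |8|² = 64 > 25 = 5², so this pole is outside the contour.
  |-7|² = 49 > 25 = 5², so this pole is outside the contour.

No pole lies inside the contour, so f is analytic on and inside C and the integral is 0 (Cauchy's theorem).

Final answer: 0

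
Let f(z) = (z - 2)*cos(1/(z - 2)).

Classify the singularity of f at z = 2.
essential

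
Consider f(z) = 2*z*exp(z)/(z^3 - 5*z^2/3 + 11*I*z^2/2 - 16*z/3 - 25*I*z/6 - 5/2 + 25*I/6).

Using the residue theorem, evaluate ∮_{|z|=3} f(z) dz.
By the residue theorem, ∮_C f(z) dz = 2πi · (sum of the residues of f at the poles inside |z| = 3).

The denominator factors as (z - I/2)*(z - 2/3 + 3*I)*(z - 1 + 3*I), so the singularities of f are simple poles at z = I/2, z = 2/3 - 3*I, z = 1 - 3*I.
  |I/2|² = 1/4 < 9 = 3², so this pole is inside the contour.
  |2/3 - 3*I|² = 85/9 > 9 = 3², so this pole is outside the contour.
  |1 - 3*I|² = 10 > 9 = 3², so this pole is outside the contour.

With P(z) = 2*z*exp(z) and Q(z) = z^3 - 5*z^2/3 + 11*I*z^2/2 - 16*z/3 - 25*I*z/6 - 5/2 + 25*I/6, each pole is simple, so Res(f, z₀) = P(z₀)/Q'(z₀) with Q'(z) = 3*z^2 - 10*z/3 + 11*I*z - 16/3 - 25*I/6.
  Res(f, I/2) = P(I/2)/Q'(I/2) = (I*exp(I/2))/(-139/12 - 35*I/6) = (-840/24221 - 1668*I/24221)*exp(I/2)

∮_C f(z) dz = 2πi · ((-840/24221 - 1668*I/24221)*exp(I/2)) = pi*(3336/24221 - 1680*I/24221)*exp(I/2)

Final answer: pi*(3336/24221 - 1680*I/24221)*exp(I/2)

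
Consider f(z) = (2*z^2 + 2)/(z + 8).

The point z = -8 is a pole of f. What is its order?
1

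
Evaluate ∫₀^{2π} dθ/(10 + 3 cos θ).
2*sqrt(91)*pi/91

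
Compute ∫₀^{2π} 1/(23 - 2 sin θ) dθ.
Call the integral J. The integrand is 2π-periodic and we integrate over a full period, so shifting θ does not change the value (θ → θ + π/2 turns sin θ into cos θ; θ → θ + π flips the sign of the trig term). Hence
  J = ∫₀^{2π} dθ/(23 + 2 cos θ).
Put z = e^{iθ}: then cos θ = (z + 1/z)/2, dθ = dz/(iz), and z runs once counterclockwise around |z| = 1:
  J = ∮_{|z|=1} 1/(23 + 2*(z + 1/z)/2) · dz/(iz) = (2/i) ∮_{|z|=1} dz/(2*z^2 + 46*z + 2).
The roots of 2*z^2 + 46*z + 2 are z = (-23 ± sqrt(23^2 - 2^2))/2, with sqrt(525) = 5*sqrt(21); their product is 1, so only z₊ = -23/2 + 5*sqrt(21)/2 lies inside the unit circle (z₋ = -23/2 - 5*sqrt(21)/2 lies outside).
z₊ is a simple zero of q(z) = 2*z^2 + 46*z + 2, so Res(1/q, z₊) = 1/q'(z₊) with q'(z) = 4*z + 46; and q'(z₊) = 2*(z₊ - z₋) = 10*sqrt(21).
Therefore J = (2/i) · 2πi · 1/(10*sqrt(21)) = 2*pi/(5*sqrt(21)) = 2*sqrt(21)*pi/105

Final answer: 2*sqrt(21)*pi/105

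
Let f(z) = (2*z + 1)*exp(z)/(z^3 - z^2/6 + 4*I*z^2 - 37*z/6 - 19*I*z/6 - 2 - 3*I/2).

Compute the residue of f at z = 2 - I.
(873/1885 - 471*I/1885)*exp(2 - I)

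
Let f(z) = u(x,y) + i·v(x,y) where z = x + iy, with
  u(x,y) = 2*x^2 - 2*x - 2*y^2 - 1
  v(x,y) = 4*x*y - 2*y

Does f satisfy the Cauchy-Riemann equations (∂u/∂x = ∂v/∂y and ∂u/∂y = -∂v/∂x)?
∂u/∂x = 4*x - 2
∂v/∂y = 4*x - 2
∂u/∂y = -4*y
∂v/∂x = 4*y
∂u/∂x = ∂v/∂y and ∂u/∂y = -∂v/∂x hold identically; f is analytic.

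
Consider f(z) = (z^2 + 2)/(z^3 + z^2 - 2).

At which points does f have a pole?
The singularities of f are the zeros of the denominator. Factoring,
  z^3 + z^2 - 2 = (z - 1)*(z + 1 + I)*(z + 1 - I)
so the candidates are z = 1, z = -1 - I, z = -1 + I.

Check the numerator P(z) = z^2 + 2 at each one:
  P(1) = 3 ≠ 0, so z = 1 is a (simple) pole.
  P(-1 - I) = 2 + 2*I ≠ 0, so z = -1 - I is a (simple) pole.
  P(-1 + I) = 2 - 2*I ≠ 0, so z = -1 + I is a (simple) pole.

Poles of f: {-1 - I, -1 + I, 1}

Final answer: {-1 - I, -1 + I, 1}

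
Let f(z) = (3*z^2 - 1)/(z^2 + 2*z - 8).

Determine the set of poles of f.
The singularities of f are the zeros of the denominator. Factoring,
  z^2 + 2*z - 8 = (z - 2)*(z + 4)
so the candidates are z = 2, z = -4.

Check the numerator P(z) = 3*z^2 - 1 at each one:
  P(2) = 11 ≠ 0, so z = 2 is a (simple) pole.
  P(-4) = 47 ≠ 0, so z = -4 is a (simple) pole.

Poles of f: {-4, 2}

Final answer: {-4, 2}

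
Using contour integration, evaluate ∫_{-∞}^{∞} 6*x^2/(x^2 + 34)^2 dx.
3*sqrt(34)*pi/34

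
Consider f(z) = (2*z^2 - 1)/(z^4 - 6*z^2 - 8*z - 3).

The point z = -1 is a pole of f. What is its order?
3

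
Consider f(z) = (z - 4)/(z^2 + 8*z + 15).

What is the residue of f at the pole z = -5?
Write f(z) = P(z)/Q(z) with P(z) = z - 4 and Q(z) = z^2 + 8*z + 15.
The denominator factors as Q(z) = (z + 3)*(z + 5), so z = -5 is a simple zero of Q and P is analytic there; z = -5 is therefore a simple pole and
  Res(f, z₀) = P(z₀)/Q'(z₀).

Q'(z) = 2*z + 8, so Q'(-5) = -2.
P(-5) = -9.

Res(f, -5) = (-9)/(-2) = 9/2

Final answer: 9/2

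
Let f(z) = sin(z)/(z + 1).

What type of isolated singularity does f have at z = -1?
Write f(z) = g(z)/(z + 1) with g(z) = sin(z).
g is entire and g(-1) = -sin(1) ≠ 0, so no factor of (z + 1) cancels: the Laurent expansion of f about z = -1 starts at the power -1, i.e. lim_{z→z₀} (z - z₀) f(z) = -sin(1) is finite and nonzero.
So z = -1 is a pole of order 1.

Final answer: pole of order 1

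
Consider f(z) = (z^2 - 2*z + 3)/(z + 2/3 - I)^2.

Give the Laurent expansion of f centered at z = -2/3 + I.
Put w = z - (-2/3 + I), i.e. z = w - 2/3 + I. The denominator is w^2, so it suffices to rewrite the numerator in powers of w.

P(z) = z^2 - 2*z + 3
P(w - 2/3 + I) = 34/9 - 10*I/3 + (-10/3 + 2*I)*w + w^2

Dividing each term by w^2:
  f = (34/9 - 10*I/3)/w^2 + (-10/3 + 2*I)/w + 1

Substituting back w = z + 2/3 - I:
  f(z) = (34/9 - 10*I/3)/(z + 2/3 - I)^2 + (-10/3 + 2*I)/(z + 2/3 - I) + 1

The series is finite because the numerator is a polynomial; the negative powers form the principal part, and the coefficient of 1/(z + 2/3 - I) gives Res(f, -2/3 + I) = -10/3 + 2*I.

Final answer: (34/9 - 10*I/3)/(z + 2/3 - I)^2 + (-10/3 + 2*I)/(z + 2/3 - I) + 1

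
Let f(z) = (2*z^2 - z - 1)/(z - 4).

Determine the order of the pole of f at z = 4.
Factor the denominator:
  z - 4 = (z - 4)

The numerator P(z) = 2*z^2 - z - 1 has P(4) = 27 ≠ 0, so no factor of (z - 4) cancels.
Near z = 4 we can therefore write f(z) = g(z)/(z - 4) with g analytic at 4 and g(4) ≠ 0 (g is just the numerator).

Hence z = 4 is a pole of order 1.

Final answer: 1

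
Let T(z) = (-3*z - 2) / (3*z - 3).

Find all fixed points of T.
T(z) = z means -3*z - 2 = z*(3*z - 3), i.e.
  3*z^2 + 2 = 0.
Discriminant: (0)^2 - 4*(3)*(2) = -24, so the roots are complex conjugates.
  z = (0 ± I*sqrt(24))/(2*(3))
Fixed points: {-sqrt(6)*I/3, sqrt(6)*I/3}

Final answer: {-sqrt(6)*I/3, sqrt(6)*I/3}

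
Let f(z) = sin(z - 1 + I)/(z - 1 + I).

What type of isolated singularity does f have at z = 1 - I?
Let u = z - 1 + I. The argument of sin is z - 1 + I = u, so
  f = sin(u)/u = ((u) - (u)^3/6 + ...)/u = 1 - (1/6)*u^2 + ...
The Laurent expansion about u = 0 has no negative powers; equivalently lim_{z→1 - I} f(z) = 1 exists and is finite.
So the singularity is removable.

Final answer: removable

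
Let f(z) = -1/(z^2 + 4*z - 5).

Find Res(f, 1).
Write f(z) = P(z)/Q(z) with P(z) = -1 and Q(z) = z^2 + 4*z - 5.
The denominator factors as Q(z) = (z + 5)*(z - 1), so z = 1 is a simple zero of Q and P is analytic there; z = 1 is therefore a simple pole and
  Res(f, z₀) = P(z₀)/Q'(z₀).

Q'(z) = 2*z + 4, so Q'(1) = 6.
P(1) = -1.

Res(f, 1) = (-1)/(6) = -1/6

Final answer: -1/6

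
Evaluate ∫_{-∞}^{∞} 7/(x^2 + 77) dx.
Let f(z) = 7/(z^2 + 77). The denominator has no real zeros and deg Q - deg P = 2 ≥ 2, so the integral of f over the upper semicircle |z| = R tends to 0 as R → ∞. Closing the contour in the upper half-plane,
  ∫_{-∞}^{∞} f(x) dx = 2πi · Σ Res(f, z_k)  over the poles with Im z_k > 0.

Zeros of the denominator: z^2 + 77 = 0 gives z = ±sqrt(77)*I.
Upper half-plane: z = sqrt(77)*I (simple).

Each pole is a simple zero of Q(z) = z^2 + 77, so Res(f, z₀) = P(z₀)/Q'(z₀) with P(z) = 7, Q'(z) = 2*z:
  Res(f, sqrt(77)*I) = (7)/(2*sqrt(77)*I) = -sqrt(77)*I/22

∫_{-∞}^{∞} f(x) dx = 2πi · (-sqrt(77)*I/22) = sqrt(77)*pi/11

Final answer: sqrt(77)*pi/11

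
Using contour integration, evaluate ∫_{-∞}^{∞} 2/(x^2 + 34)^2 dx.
Let f(z) = 2/(z^2 + 34)^2. The denominator has no real zeros and deg Q - deg P = 4 ≥ 2, so the integral of f over the upper semicircle |z| = R tends to 0 as R → ∞. Closing the contour in the upper half-plane,
  ∫_{-∞}^{∞} f(x) dx = 2πi · Σ Res(f, z_k)  over the poles with Im z_k > 0.

Zeros of the denominator: z^2 + 34 = 0 gives z = ±sqrt(34)*I.
Upper half-plane: z = sqrt(34)*I (a pole of order 2).

Write f(z) = g(z)/(z - sqrt(34)*I)^2 with g(z) = 2/(z + sqrt(34)*I)^2. For a double pole, Res(f, z₀) = g'(z₀):
  g'(z) = -4/(z + sqrt(34)*I)^3
  Res(f, sqrt(34)*I) = g'(sqrt(34)*I) = -sqrt(34)*I/2312

∫_{-∞}^{∞} f(x) dx = 2πi · (-sqrt(34)*I/2312) = sqrt(34)*pi/1156

Final answer: sqrt(34)*pi/1156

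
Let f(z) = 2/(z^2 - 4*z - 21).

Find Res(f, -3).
Write f(z) = P(z)/Q(z) with P(z) = 2 and Q(z) = z^2 - 4*z - 21.
The denominator factors as Q(z) = (z + 3)*(z - 7), so z = -3 is a simple zero of Q and P is analytic there; z = -3 is therefore a simple pole and
  Res(f, z₀) = P(z₀)/Q'(z₀).

Q'(z) = 2*z - 4, so Q'(-3) = -10.
P(-3) = 2.

Res(f, -3) = (2)/(-10) = -1/5

Final answer: -1/5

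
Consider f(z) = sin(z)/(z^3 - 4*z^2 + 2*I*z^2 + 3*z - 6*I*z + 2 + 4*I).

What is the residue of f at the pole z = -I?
(-1/10 - I/5)*sinh(1)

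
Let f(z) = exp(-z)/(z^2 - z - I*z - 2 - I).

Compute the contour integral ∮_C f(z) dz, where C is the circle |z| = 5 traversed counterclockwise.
By the residue theorem, ∮_C f(z) dz = 2πi · (sum of the residues of f at the poles inside |z| = 5).

The denominator factors as (z - 2 - I)*(z + 1), so the singularities of f are simple poles at z = 2 + I, z = -1.
  |2 + I|² = 5 < 25 = 5², so this pole is inside the contour.
  |-1|² = 1 < 25 = 5², so this pole is inside the contour.

With P(z) = exp(-z) and Q(z) = z^2 - z - I*z - 2 - I, each pole is simple, so Res(f, z₀) = P(z₀)/Q'(z₀) with Q'(z) = 2*z - 1 - I.
  Res(f, 2 + I) = P(2 + I)/Q'(2 + I) = (exp(-2 - I))/(3 + I) = (3/10 - I/10)*exp(-2 - I)
  Res(f, -1) = P(-1)/Q'(-1) = (exp(1))/(-3 - I) = exp(1)*(-3/10 + I/10)

Sum of residues inside C: (3/10 - I/10)*exp(-2 - I) + exp(1)*(-3/10 + I/10)
∮_C f(z) dz = 2πi · ((3/10 - I/10)*exp(-2 - I) + exp(1)*(-3/10 + I/10)) = exp(1)*pi*(-1/5 - 3*I/5) + pi*(1/5 + 3*I/5)*exp(-2 - I)

Final answer: exp(1)*pi*(-1/5 - 3*I/5) + pi*(1/5 + 3*I/5)*exp(-2 - I)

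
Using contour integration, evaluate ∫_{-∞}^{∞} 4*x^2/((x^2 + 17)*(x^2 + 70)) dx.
Let f(z) = 4*z^2/((z^2 + 17)*(z^2 + 70)). The denominator has no real zeros and deg Q - deg P = 2 ≥ 2, so the integral of f over the upper semicircle |z| = R tends to 0 as R → ∞. Closing the contour in the upper half-plane,
  ∫_{-∞}^{∞} f(x) dx = 2πi · Σ Res(f, z_k)  over the poles with Im z_k > 0.

Zeros of the denominator: z^2 + 70 = 0 gives z = ±sqrt(70)*I; z^2 + 17 = 0 gives z = ±sqrt(17)*I.
Upper half-plane: z = sqrt(17)*I, z = sqrt(70)*I (simple).

Each pole is a simple zero of Q(z) = z^4 + 87*z^2 + 1190, so Res(f, z₀) = P(z₀)/Q'(z₀) with P(z) = 4*z^2, Q'(z) = 4*z^3 + 174*z:
  Res(f, sqrt(17)*I) = (-68)/(106*sqrt(17)*I) = 2*sqrt(17)*I/53
  Res(f, sqrt(70)*I) = (-280)/(-106*sqrt(70)*I) = -2*sqrt(70)*I/53

Sum of residues: 2*I*(-sqrt(70) + sqrt(17))/53
∫_{-∞}^{∞} f(x) dx = 2πi · (2*I*(-sqrt(70) + sqrt(17))/53) = 4*pi*(-sqrt(17) + sqrt(70))/53

Final answer: 4*pi*(-sqrt(17) + sqrt(70))/53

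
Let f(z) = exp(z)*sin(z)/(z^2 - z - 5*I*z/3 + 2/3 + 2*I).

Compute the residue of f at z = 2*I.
Write f(z) = P(z)/Q(z) with P(z) = exp(z)*sin(z) and Q(z) = z^2 - z - 5*I*z/3 + 2/3 + 2*I.
The denominator factors as Q(z) = (z - 1 + I/3)*(z - 2*I), so z = 2*I is a simple zero of Q and P is analytic there; z = 2*I is therefore a simple pole and
  Res(f, z₀) = P(z₀)/Q'(z₀).

Q'(z) = 2*z - 1 - 5*I/3, so Q'(2*I) = -1 + 7*I/3.
P(2*I) = I*exp(2*I)*sinh(2).

Res(f, 2*I) = (I*exp(2*I)*sinh(2))/(-1 + 7*I/3) = (21/58 - 9*I/58)*exp(2*I)*sinh(2)

Final answer: (21/58 - 9*I/58)*exp(2*I)*sinh(2)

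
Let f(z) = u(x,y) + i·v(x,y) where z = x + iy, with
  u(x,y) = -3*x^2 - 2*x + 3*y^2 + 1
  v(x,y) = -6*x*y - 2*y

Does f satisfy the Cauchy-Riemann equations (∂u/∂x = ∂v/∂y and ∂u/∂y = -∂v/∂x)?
∂u/∂x = -6*x - 2
∂v/∂y = -6*x - 2
∂u/∂y = 6*y
∂v/∂x = -6*y
∂u/∂x = ∂v/∂y and ∂u/∂y = -∂v/∂x hold identically; f is analytic.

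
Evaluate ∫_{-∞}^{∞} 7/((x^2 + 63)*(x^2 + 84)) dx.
Let f(z) = 7/((z^2 + 63)*(z^2 + 84)). The denominator has no real zeros and deg Q - deg P = 4 ≥ 2, so the integral of f over the upper semicircle |z| = R tends to 0 as R → ∞. Closing the contour in the upper half-plane,
  ∫_{-∞}^{∞} f(x) dx = 2πi · Σ Res(f, z_k)  over the poles with Im z_k > 0.

Zeros of the denominator: z^2 + 63 = 0 gives z = ±3*sqrt(7)*I; z^2 + 84 = 0 gives z = ±2*sqrt(21)*I.
Upper half-plane: z = 2*sqrt(21)*I, z = 3*sqrt(7)*I (simple).

Each pole is a simple zero of Q(z) = z^4 + 147*z^2 + 5292, so Res(f, z₀) = P(z₀)/Q'(z₀) with P(z) = 7, Q'(z) = 4*z^3 + 294*z:
  Res(f, 2*sqrt(21)*I) = (7)/(-84*sqrt(21)*I) = sqrt(21)*I/252
  Res(f, 3*sqrt(7)*I) = (7)/(126*sqrt(7)*I) = -sqrt(7)*I/126

Sum of residues: I*(-2*sqrt(7) + sqrt(21))/252
∫_{-∞}^{∞} f(x) dx = 2πi · (I*(-2*sqrt(7) + sqrt(21))/252) = pi*(-sqrt(21) + 2*sqrt(7))/126

Final answer: pi*(-sqrt(21) + 2*sqrt(7))/126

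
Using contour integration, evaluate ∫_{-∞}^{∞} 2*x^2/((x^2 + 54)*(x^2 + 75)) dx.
2*pi*(-3*sqrt(6) + 5*sqrt(3))/21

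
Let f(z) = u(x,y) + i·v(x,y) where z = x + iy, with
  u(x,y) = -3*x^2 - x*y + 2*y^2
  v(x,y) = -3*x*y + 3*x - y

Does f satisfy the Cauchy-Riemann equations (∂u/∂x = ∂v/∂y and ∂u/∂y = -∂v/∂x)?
∂u/∂x = -6*x - y
∂v/∂y = -3*x - 1
∂u/∂y = -x + 4*y
∂v/∂x = 3 - 3*y
∂u/∂x ≠ ∂v/∂y and ∂u/∂y ≠ -∂v/∂x; the Cauchy-Riemann equations are not satisfied, so f is not analytic.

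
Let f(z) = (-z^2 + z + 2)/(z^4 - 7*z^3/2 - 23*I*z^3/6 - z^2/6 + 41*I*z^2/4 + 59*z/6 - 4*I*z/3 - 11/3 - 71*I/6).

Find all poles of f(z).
The singularities of f are the zeros of the denominator. Factoring,
  z^4 - 7*z^3/2 - 23*I*z^3/6 - z^2/6 + 41*I*z^2/4 + 59*z/6 - 4*I*z/3 - 11/3 - 71*I/6 = (z + 1 - I/3)*(z - 2 + I/2)*(z - 3/2 - I)*(z - 1 - 3*I)
so the candidates are z = -1 + I/3, z = 2 - I/2, z = 3/2 + I, z = 1 + 3*I.

Check the numerator P(z) = -z^2 + z + 2 at each one:
  P(-1 + I/3) = 1/9 + I ≠ 0, so z = -1 + I/3 is a (simple) pole.
  P(2 - I/2) = 1/4 + 3*I/2 ≠ 0, so z = 2 - I/2 is a (simple) pole.
  P(3/2 + I) = 9/4 - 2*I ≠ 0, so z = 3/2 + I is a (simple) pole.
  P(1 + 3*I) = 11 - 3*I ≠ 0, so z = 1 + 3*I is a (simple) pole.

Poles of f: {-1 + I/3, 1 + 3*I, 3/2 + I, 2 - I/2}

Final answer: {-1 + I/3, 1 + 3*I, 3/2 + I, 2 - I/2}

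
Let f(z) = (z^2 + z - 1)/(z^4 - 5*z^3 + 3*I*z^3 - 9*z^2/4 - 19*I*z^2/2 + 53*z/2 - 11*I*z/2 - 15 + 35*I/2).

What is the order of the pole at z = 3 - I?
2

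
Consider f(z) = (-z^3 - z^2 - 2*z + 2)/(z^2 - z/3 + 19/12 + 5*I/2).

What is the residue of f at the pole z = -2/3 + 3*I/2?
Write f(z) = P(z)/Q(z) with P(z) = -z^3 - z^2 - 2*z + 2 and Q(z) = z^2 - z/3 + 19/12 + 5*I/2.
The denominator factors as Q(z) = (z + 2/3 - 3*I/2)*(z - 1 + 3*I/2), so z = -2/3 + 3*I/2 is a simple zero of Q and P is analytic there; z = -2/3 + 3*I/2 is therefore a simple pole and
  Res(f, z₀) = P(z₀)/Q'(z₀).

Q'(z) = 2*z - 1/3, so Q'(-2/3 + 3*I/2) = -5/3 + 3*I.
P(-2/3 + 3*I/2) = 101/108 + 3*I/8.

Res(f, -2/3 + 3*I/2) = (101/108 + 3*I/8)/(-5/3 + 3*I) = -281/7632 - 247*I/848

Final answer: -281/7632 - 247*I/848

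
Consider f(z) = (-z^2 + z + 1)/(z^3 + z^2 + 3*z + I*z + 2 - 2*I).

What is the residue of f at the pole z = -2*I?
Write f(z) = P(z)/Q(z) with P(z) = -z^2 + z + 1 and Q(z) = z^3 + z^2 + 3*z + I*z + 2 - 2*I.
The denominator factors as Q(z) = (z - I)*(z + 2*I)*(z + 1 - I), so z = -2*I is a simple zero of Q and P is analytic there; z = -2*I is therefore a simple pole and
  Res(f, z₀) = P(z₀)/Q'(z₀).

Q'(z) = 3*z^2 + 2*z + 3 + I, so Q'(-2*I) = -9 - 3*I.
P(-2*I) = 5 - 2*I.

Res(f, -2*I) = (5 - 2*I)/(-9 - 3*I) = -13/30 + 11*I/30

Final answer: -13/30 + 11*I/30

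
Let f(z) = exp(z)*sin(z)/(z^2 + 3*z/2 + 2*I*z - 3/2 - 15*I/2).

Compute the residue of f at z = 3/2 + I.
Write f(z) = P(z)/Q(z) with P(z) = exp(z)*sin(z) and Q(z) = z^2 + 3*z/2 + 2*I*z - 3/2 - 15*I/2.
The denominator factors as Q(z) = (z + 3 + 3*I)*(z - 3/2 - I), so z = 3/2 + I is a simple zero of Q and P is analytic there; z = 3/2 + I is therefore a simple pole and
  Res(f, z₀) = P(z₀)/Q'(z₀).

Q'(z) = 2*z + 3/2 + 2*I, so Q'(3/2 + I) = 9/2 + 4*I.
P(3/2 + I) = exp(3/2 + I)*sin(3/2 + I).

Res(f, 3/2 + I) = (exp(3/2 + I)*sin(3/2 + I))/(9/2 + 4*I) = (18/145 - 16*I/145)*exp(3/2 + I)*sin(3/2 + I)

Final answer: (18/145 - 16*I/145)*exp(3/2 + I)*sin(3/2 + I)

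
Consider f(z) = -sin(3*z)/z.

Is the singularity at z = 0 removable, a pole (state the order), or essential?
Let u = z. The argument of sin is 3*z = 3u, so
  f = -sin(3u)/u = -((3u) - (3u)^3/6 + ...)/u = -3 + (9/2)*u^2 - ...
The Laurent expansion about u = 0 has no negative powers; equivalently lim_{z→0} f(z) = -3 exists and is finite.
So the singularity is removable.

Final answer: removable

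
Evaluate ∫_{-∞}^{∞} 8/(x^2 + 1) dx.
Let f(z) = 8/(z^2 + 1). The denominator has no real zeros and deg Q - deg P = 2 ≥ 2, so the integral of f over the upper semicircle |z| = R tends to 0 as R → ∞. Closing the contour in the upper half-plane,
  ∫_{-∞}^{∞} f(x) dx = 2πi · Σ Res(f, z_k)  over the poles with Im z_k > 0.

Zeros of the denominator: z^2 + 1 = 0 gives z = ±I.
Upper half-plane: z = I (simple).

Each pole is a simple zero of Q(z) = z^2 + 1, so Res(f, z₀) = P(z₀)/Q'(z₀) with P(z) = 8, Q'(z) = 2*z:
  Res(f, I) = (8)/(2*I) = -4*I

∫_{-∞}^{∞} f(x) dx = 2πi · (-4*I) = 8*pi

Final answer: 8*pi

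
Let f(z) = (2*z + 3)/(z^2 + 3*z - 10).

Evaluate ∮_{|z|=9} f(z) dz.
4*I*pi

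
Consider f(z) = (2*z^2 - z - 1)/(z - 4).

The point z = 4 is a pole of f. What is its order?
1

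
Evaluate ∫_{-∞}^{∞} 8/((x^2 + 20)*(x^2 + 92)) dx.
Let f(z) = 8/((z^2 + 20)*(z^2 + 92)). The denominator has no real zeros and deg Q - deg P = 4 ≥ 2, so the integral of f over the upper semicircle |z| = R tends to 0 as R → ∞. Closing the contour in the upper half-plane,
  ∫_{-∞}^{∞} f(x) dx = 2πi · Σ Res(f, z_k)  over the poles with Im z_k > 0.

Zeros of the denominator: z^2 + 20 = 0 gives z = ±2*sqrt(5)*I; z^2 + 92 = 0 gives z = ±2*sqrt(23)*I.
Upper half-plane: z = 2*sqrt(23)*I, z = 2*sqrt(5)*I (simple).

Each pole is a simple zero of Q(z) = z^4 + 112*z^2 + 1840, so Res(f, z₀) = P(z₀)/Q'(z₀) with P(z) = 8, Q'(z) = 4*z^3 + 224*z:
  Res(f, 2*sqrt(23)*I) = (8)/(-288*sqrt(23)*I) = sqrt(23)*I/828
  Res(f, 2*sqrt(5)*I) = (8)/(288*sqrt(5)*I) = -sqrt(5)*I/180

Sum of residues: I*(-sqrt(5)/180 + sqrt(23)/828)
∫_{-∞}^{∞} f(x) dx = 2πi · (I*(-sqrt(5)/180 + sqrt(23)/828)) = pi*(-5*sqrt(23) + 23*sqrt(5))/2070

Final answer: pi*(-5*sqrt(23) + 23*sqrt(5))/2070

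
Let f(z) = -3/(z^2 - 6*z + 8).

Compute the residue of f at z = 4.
Write f(z) = P(z)/Q(z) with P(z) = -3 and Q(z) = z^2 - 6*z + 8.
The denominator factors as Q(z) = (z - 4)*(z - 2), so z = 4 is a simple zero of Q and P is analytic there; z = 4 is therefore a simple pole and
  Res(f, z₀) = P(z₀)/Q'(z₀).

Q'(z) = 2*z - 6, so Q'(4) = 2.
P(4) = -3.

Res(f, 4) = (-3)/(2) = -3/2

Final answer: -3/2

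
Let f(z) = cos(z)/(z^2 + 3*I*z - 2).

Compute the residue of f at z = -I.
-I*cosh(1)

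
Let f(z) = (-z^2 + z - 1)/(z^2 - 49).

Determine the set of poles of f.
{-7, 7}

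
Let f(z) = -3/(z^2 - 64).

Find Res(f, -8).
Write f(z) = P(z)/Q(z) with P(z) = -3 and Q(z) = z^2 - 64.
The denominator factors as Q(z) = (z - 8)*(z + 8), so z = -8 is a simple zero of Q and P is analytic there; z = -8 is therefore a simple pole and
  Res(f, z₀) = P(z₀)/Q'(z₀).

Q'(z) = 2*z, so Q'(-8) = -16.
P(-8) = -3.

Res(f, -8) = (-3)/(-16) = 3/16

Final answer: 3/16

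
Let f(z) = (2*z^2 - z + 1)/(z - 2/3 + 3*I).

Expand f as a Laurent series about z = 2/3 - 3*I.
(-151/9 - 5*I)/(z - 2/3 + 3*I) + 5/3 - 12*I + 2*(z - 2/3 + 3*I)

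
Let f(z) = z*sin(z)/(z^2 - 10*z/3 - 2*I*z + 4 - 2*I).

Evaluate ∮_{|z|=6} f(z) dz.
By the residue theorem, ∮_C f(z) dz = 2πi · (sum of the residues of f at the poles inside |z| = 6).

The denominator factors as (z - 3 - 3*I)*(z - 1/3 + I), so the singularities of f are simple poles at z = 3 + 3*I, z = 1/3 - I.
  |3 + 3*I|² = 18 < 36 = 6², so this pole is inside the contour.
  |1/3 - I|² = 10/9 < 36 = 6², so this pole is inside the contour.

With P(z) = z*sin(z) and Q(z) = z^2 - 10*z/3 - 2*I*z + 4 - 2*I, each pole is simple, so Res(f, z₀) = P(z₀)/Q'(z₀) with Q'(z) = 2*z - 10/3 - 2*I.
  Res(f, 3 + 3*I) = P(3 + 3*I)/Q'(3 + 3*I) = ((3 + 3*I)*sin(3 + 3*I))/(8/3 + 4*I) = (45/52 - 9*I/52)*sin(3 + 3*I)
  Res(f, 1/3 - I) = P(1/3 - I)/Q'(1/3 - I) = ((1/3 - I)*sin(1/3 - I))/(-8/3 - 4*I) = (7/52 + 9*I/52)*sin(1/3 - I)

Sum of residues inside C: (45/52 - 9*I/52)*sin(3 + 3*I) + (7/52 + 9*I/52)*sin(1/3 - I)
∮_C f(z) dz = 2πi · ((45/52 - 9*I/52)*sin(3 + 3*I) + (7/52 + 9*I/52)*sin(1/3 - I)) = pi*(9/26 + 45*I/26)*sin(3 + 3*I) + pi*(-9/26 + 7*I/26)*sin(1/3 - I)

Final answer: pi*(9/26 + 45*I/26)*sin(3 + 3*I) + pi*(-9/26 + 7*I/26)*sin(1/3 - I)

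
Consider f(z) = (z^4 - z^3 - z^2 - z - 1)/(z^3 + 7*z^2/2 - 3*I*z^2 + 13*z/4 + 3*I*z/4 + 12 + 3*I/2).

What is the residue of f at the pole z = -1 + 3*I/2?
Write f(z) = P(z)/Q(z) with P(z) = z^4 - z^3 - z^2 - z - 1 and Q(z) = z^3 + 7*z^2/2 - 3*I*z^2 + 13*z/4 + 3*I*z/4 + 12 + 3*I/2.
The denominator factors as Q(z) = (z - 1/2 + 3*I/2)*(z + 1 - 3*I/2)*(z + 3 - 3*I), so z = -1 + 3*I/2 is a simple zero of Q and P is analytic there; z = -1 + 3*I/2 is therefore a simple pole and
  Res(f, z₀) = P(z₀)/Q'(z₀).

Q'(z) = 3*z^2 + 7*z - 6*I*z + 13/4 + 3*I/4, so Q'(-1 + 3*I/2) = 3/2 + 33*I/4.
P(-1 + 3*I/2) = -191/16 + 63*I/8.

Res(f, -1 + 3*I/2) = (-191/16 + 63*I/8)/(3/2 + 33*I/4) = 251/375 + 2353*I/1500

Final answer: 251/375 + 2353*I/1500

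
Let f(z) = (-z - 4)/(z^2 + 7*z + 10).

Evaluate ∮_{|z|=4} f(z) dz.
By the residue theorem, ∮_C f(z) dz = 2πi · (sum of the residues of f at the poles inside |z| = 4).

The denominator factors as (z + 2)*(z + 5), so the singularities of f are simple poles at z = -2, z = -5.
  |-2|² = 4 < 16 = 4², so this pole is inside the contour.
  |-5|² = 25 > 16 = 4², so this pole is outside the contour.

With P(z) = -z - 4 and Q(z) = z^2 + 7*z + 10, each pole is simple, so Res(f, z₀) = P(z₀)/Q'(z₀) with Q'(z) = 2*z + 7.
  Res(f, -2) = P(-2)/Q'(-2) = (-2)/(3) = -2/3

∮_C f(z) dz = 2πi · (-2/3) = -4*I*pi/3

Final answer: -4*I*pi/3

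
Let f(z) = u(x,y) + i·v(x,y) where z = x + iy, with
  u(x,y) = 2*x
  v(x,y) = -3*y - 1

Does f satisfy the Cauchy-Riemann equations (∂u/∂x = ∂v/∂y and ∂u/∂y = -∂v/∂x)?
∂u/∂x = 2
∂v/∂y = -3
∂u/∂y = 0
∂v/∂x = 0
∂u/∂x ≠ ∂v/∂y; the Cauchy-Riemann equations are not satisfied, so f is not analytic.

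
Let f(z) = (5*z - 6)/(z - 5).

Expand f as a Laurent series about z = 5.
Put w = z - (5), i.e. z = w + 5. The denominator is w, so it suffices to rewrite the numerator in powers of w.

P(z) = 5*z - 6
P(w + 5) = 19 + 5*w

Dividing each term by w:
  f = 19/w + 5

Substituting back w = z - 5:
  f(z) = 19/(z - 5) + 5

The series is finite because the numerator is a polynomial; the negative powers form the principal part, and the coefficient of 1/(z - 5) gives Res(f, 5) = 19.

Final answer: 19/(z - 5) + 5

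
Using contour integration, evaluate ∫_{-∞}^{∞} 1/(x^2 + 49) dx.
pi/7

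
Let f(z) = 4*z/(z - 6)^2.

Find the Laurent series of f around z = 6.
24/(z - 6)^2 + 4/(z - 6)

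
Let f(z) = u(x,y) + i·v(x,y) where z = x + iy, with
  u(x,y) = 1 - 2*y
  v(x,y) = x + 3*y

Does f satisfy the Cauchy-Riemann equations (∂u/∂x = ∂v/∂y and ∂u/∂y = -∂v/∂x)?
∂u/∂x = 0
∂v/∂y = 3
∂u/∂y = -2
∂v/∂x = 1
∂u/∂x ≠ ∂v/∂y and ∂u/∂y ≠ -∂v/∂x; the Cauchy-Riemann equations are not satisfied, so f is not analytic.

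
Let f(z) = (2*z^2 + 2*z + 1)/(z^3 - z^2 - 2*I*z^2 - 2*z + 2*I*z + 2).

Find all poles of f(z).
The singularities of f are the zeros of the denominator. Factoring,
  z^3 - z^2 - 2*I*z^2 - 2*z + 2*I*z + 2 = (z + 1 - I)*(z - 1 - I)*(z - 1)
so the candidates are z = -1 + I, z = 1 + I, z = 1.

Check the numerator P(z) = 2*z^2 + 2*z + 1 at each one:
  P(-1 + I) = -1 - 2*I ≠ 0, so z = -1 + I is a (simple) pole.
  P(1 + I) = 3 + 6*I ≠ 0, so z = 1 + I is a (simple) pole.
  P(1) = 5 ≠ 0, so z = 1 is a (simple) pole.

Poles of f: {-1 + I, 1, 1 + I}

Final answer: {-1 + I, 1, 1 + I}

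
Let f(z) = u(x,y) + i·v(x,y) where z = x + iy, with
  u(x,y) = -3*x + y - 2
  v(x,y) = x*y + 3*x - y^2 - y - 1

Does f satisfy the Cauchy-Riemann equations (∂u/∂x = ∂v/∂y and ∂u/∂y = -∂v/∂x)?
∂u/∂x = -3
∂v/∂y = x - 2*y - 1
∂u/∂y = 1
∂v/∂x = y + 3
∂u/∂x ≠ ∂v/∂y and ∂u/∂y ≠ -∂v/∂x; the Cauchy-Riemann equations are not satisfied, so f is not analytic.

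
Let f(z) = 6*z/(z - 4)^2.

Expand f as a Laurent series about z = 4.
Put w = z - (4), i.e. z = w + 4. The denominator is w^2, so it suffices to rewrite the numerator in powers of w.

P(z) = 6*z
P(w + 4) = 24 + 6*w

Dividing each term by w^2:
  f = 24/w^2 + 6/w

Substituting back w = z - 4:
  f(z) = 24/(z - 4)^2 + 6/(z - 4)

The series is finite because the numerator is a polynomial; the negative powers form the principal part, and the coefficient of 1/(z - 4) gives Res(f, 4) = 6.

Final answer: 24/(z - 4)^2 + 6/(z - 4)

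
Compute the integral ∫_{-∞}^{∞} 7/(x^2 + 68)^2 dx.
7*sqrt(17)*pi/4624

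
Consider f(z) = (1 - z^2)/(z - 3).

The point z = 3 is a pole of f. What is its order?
Factor the denominator:
  z - 3 = (z - 3)

The numerator P(z) = 1 - z^2 has P(3) = -8 ≠ 0, so no factor of (z - 3) cancels.
Near z = 3 we can therefore write f(z) = g(z)/(z - 3) with g analytic at 3 and g(3) ≠ 0 (g is just the numerator).

Hence z = 3 is a pole of order 1.

Final answer: 1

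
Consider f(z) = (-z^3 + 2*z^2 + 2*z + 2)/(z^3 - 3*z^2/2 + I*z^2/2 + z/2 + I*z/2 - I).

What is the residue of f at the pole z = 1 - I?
Write f(z) = P(z)/Q(z) with P(z) = -z^3 + 2*z^2 + 2*z + 2 and Q(z) = z^3 - 3*z^2/2 + I*z^2/2 + z/2 + I*z/2 - I.
The denominator factors as Q(z) = (z - 1 + I)*(z - 1)*(z + 1/2 - I/2), so z = 1 - I is a simple zero of Q and P is analytic there; z = 1 - I is therefore a simple pole and
  Res(f, z₀) = P(z₀)/Q'(z₀).

Q'(z) = 3*z^2 - 3*z + I*z + 1/2 + I/2, so Q'(1 - I) = -3/2 - 3*I/2.
P(1 - I) = 6 - 4*I.

Res(f, 1 - I) = (6 - 4*I)/(-3/2 - 3*I/2) = -2/3 + 10*I/3

Final answer: -2/3 + 10*I/3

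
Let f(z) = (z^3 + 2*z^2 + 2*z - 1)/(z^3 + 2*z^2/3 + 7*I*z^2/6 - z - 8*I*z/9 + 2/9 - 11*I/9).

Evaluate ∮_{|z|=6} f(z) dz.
By the residue theorem, ∮_C f(z) dz = 2πi · (sum of the residues of f at the poles inside |z| = 6).

The denominator factors as (z + 2/3 + I/2)*(z - 1 - I/3)*(z + 1 + I), so the singularities of f are simple poles at z = -2/3 - I/2, z = 1 + I/3, z = -1 - I.
  |-2/3 - I/2|² = 25/36 < 36 = 6², so this pole is inside the contour.
  |1 + I/3|² = 10/9 < 36 = 6², so this pole is inside the contour.
  |-1 - I|² = 2 < 36 = 6², so this pole is inside the contour.

With P(z) = z^3 + 2*z^2 + 2*z - 1 and Q(z) = z^3 + 2*z^2/3 + 7*I*z^2/6 - z - 8*I*z/9 + 2/9 - 11*I/9, each pole is simple, so Res(f, z₀) = P(z₀)/Q'(z₀) with Q'(z) = 3*z^2 + 4*z/3 + 7*I*z/3 - 1 - 8*I/9.
  Res(f, -2/3 - I/2) = P(-2/3 - I/2)/Q'(-2/3 - I/2) = (-47/27 - 5*I/24)/(-5/36 - 10*I/9) = 368/975 - 2963*I/1950
  Res(f, 1 + I/3) = P(1 + I/3)/Q'(1 + I/3) = (31/9 + 80*I/27)/(20/9 + 35*I/9) = 932/975 - 331*I/975
  Res(f, -1 - I) = P(-1 - I)/Q'(-1 - I) = (-1)/(13*I/9) = 9*I/13

Sum of residues inside C: 4/3 - 7*I/6
∮_C f(z) dz = 2πi · (4/3 - 7*I/6) = pi*(7/3 + 8*I/3)

Final answer: pi*(7/3 + 8*I/3)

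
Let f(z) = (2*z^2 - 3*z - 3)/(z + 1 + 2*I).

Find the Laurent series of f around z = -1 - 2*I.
(-6 + 14*I)/(z + 1 + 2*I) - 7 - 8*I + 2*(z + 1 + 2*I)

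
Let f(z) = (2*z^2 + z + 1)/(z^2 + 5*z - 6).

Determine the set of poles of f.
The singularities of f are the zeros of the denominator. Factoring,
  z^2 + 5*z - 6 = (z - 1)*(z + 6)
so the candidates are z = 1, z = -6.

Check the numerator P(z) = 2*z^2 + z + 1 at each one:
  P(1) = 4 ≠ 0, so z = 1 is a (simple) pole.
  P(-6) = 67 ≠ 0, so z = -6 is a (simple) pole.

Poles of f: {-6, 1}

Final answer: {-6, 1}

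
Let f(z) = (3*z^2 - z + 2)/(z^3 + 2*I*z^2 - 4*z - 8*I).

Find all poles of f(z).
The singularities of f are the zeros of the denominator. Factoring,
  z^3 + 2*I*z^2 - 4*z - 8*I = (z + 2*I)*(z - 2)*(z + 2)
so the candidates are z = -2*I, z = 2, z = -2.

Check the numerator P(z) = 3*z^2 - z + 2 at each one:
  P(-2*I) = -10 + 2*I ≠ 0, so z = -2*I is a (simple) pole.
  P(2) = 12 ≠ 0, so z = 2 is a (simple) pole.
  P(-2) = 16 ≠ 0, so z = -2 is a (simple) pole.

Poles of f: {-2, -2*I, 2}

Final answer: {-2, -2*I, 2}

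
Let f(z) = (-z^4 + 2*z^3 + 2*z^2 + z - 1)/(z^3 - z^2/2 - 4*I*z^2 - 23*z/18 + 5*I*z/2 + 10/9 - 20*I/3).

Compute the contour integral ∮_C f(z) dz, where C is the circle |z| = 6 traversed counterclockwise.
By the residue theorem, ∮_C f(z) dz = 2πi · (sum of the residues of f at the poles inside |z| = 6).

The denominator factors as (z - 2/3 - 2*I)*(z + 1/2 - 3*I)*(z - 1/3 + I), so the singularities of f are simple poles at z = 2/3 + 2*I, z = -1/2 + 3*I, z = 1/3 - I.
  |2/3 + 2*I|² = 40/9 < 36 = 6², so this pole is inside the contour.
  |-1/2 + 3*I|² = 37/4 < 36 = 6², so this pole is inside the contour.
  |1/3 - I|² = 10/9 < 36 = 6², so this pole is inside the contour.

With P(z) = -z^4 + 2*z^3 + 2*z^2 + z - 1 and Q(z) = z^3 - z^2/2 - 4*I*z^2 - 23*z/18 + 5*I*z/2 + 10/9 - 20*I/3, each pole is simple, so Res(f, z₀) = P(z₀)/Q'(z₀) with Q'(z) = 3*z^2 - z - 8*I*z - 23/18 + 5*I/2.
  Res(f, 2/3 + 2*I) = P(2/3 + 2*I)/Q'(2/3 + 2*I) = (-2299/81 + 422*I/27)/(61/18 + 19*I/6) = -68077/31365 + 23141*I/3485
  Res(f, -1/2 + 3*I) = P(-1/2 + 3*I)/Q'(-1/2 + 3*I) = (-957/16 - 105*I)/(-109/36 - 11*I/2) = 3932577/204340 - 28647*I/102170
  Res(f, 1/3 - I) = P(1/3 - I)/Q'(1/3 - I) = (-382/81 - 59*I/27)/(-221/18 - 7*I/6) = 88139/221769 + 3455*I/24641

Sum of residues inside C: 629/36 + 13*I/2
∮_C f(z) dz = 2πi · (629/36 + 13*I/2) = pi*(-13 + 629*I/18)

Final answer: pi*(-13 + 629*I/18)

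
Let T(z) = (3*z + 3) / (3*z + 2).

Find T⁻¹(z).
Set w = T(z) = (3*z + 3) / (3*z + 2) and solve for z:
  w*(3*z + 2) = 3*z + 3
  2*w + z*(3*w - 3) - 3 = 0
  z*(3*w - 3) = 3 - 2*w
  z = (2*w - 3)/(3 - 3*w)
Renaming the variable, T⁻¹(z) = (2*z - 3)/(-3*z + 3) = (-2*z + 3)/(3*z - 3).
(Check: ad - bc = -3 ≠ 0, so T is invertible.)

Final answer: (-2*z + 3)/(3*z - 3)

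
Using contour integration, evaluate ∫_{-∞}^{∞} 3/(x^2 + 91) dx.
Let f(z) = 3/(z^2 + 91). The denominator has no real zeros and deg Q - deg P = 2 ≥ 2, so the integral of f over the upper semicircle |z| = R tends to 0 as R → ∞. Closing the contour in the upper half-plane,
  ∫_{-∞}^{∞} f(x) dx = 2πi · Σ Res(f, z_k)  over the poles with Im z_k > 0.

Zeros of the denominator: z^2 + 91 = 0 gives z = ±sqrt(91)*I.
Upper half-plane: z = sqrt(91)*I (simple).

Each pole is a simple zero of Q(z) = z^2 + 91, so Res(f, z₀) = P(z₀)/Q'(z₀) with P(z) = 3, Q'(z) = 2*z:
  Res(f, sqrt(91)*I) = (3)/(2*sqrt(91)*I) = -3*sqrt(91)*I/182

∫_{-∞}^{∞} f(x) dx = 2πi · (-3*sqrt(91)*I/182) = 3*sqrt(91)*pi/91

Final answer: 3*sqrt(91)*pi/91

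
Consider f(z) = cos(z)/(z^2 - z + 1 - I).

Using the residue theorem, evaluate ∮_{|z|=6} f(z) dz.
By the residue theorem, ∮_C f(z) dz = 2πi · (sum of the residues of f at the poles inside |z| = 6).

The denominator factors as (z + I)*(z - 1 - I), so the singularities of f are simple poles at z = -I, z = 1 + I.
  |-I|² = 1 < 36 = 6², so this pole is inside the contour.
  |1 + I|² = 2 < 36 = 6², so this pole is inside the contour.

With P(z) = cos(z) and Q(z) = z^2 - z + 1 - I, each pole is simple, so Res(f, z₀) = P(z₀)/Q'(z₀) with Q'(z) = 2*z - 1.
  Res(f, -I) = P(-I)/Q'(-I) = (cosh(1))/(-1 - 2*I) = (-1/5 + 2*I/5)*cosh(1)
  Res(f, 1 + I) = P(1 + I)/Q'(1 + I) = (cos(1 + I))/(1 + 2*I) = (1/5 - 2*I/5)*cos(1 + I)

Sum of residues inside C: (1/5 - 2*I/5)*cos(1 + I) + (-1/5 + 2*I/5)*cosh(1)
∮_C f(z) dz = 2πi · ((1/5 - 2*I/5)*cos(1 + I) + (-1/5 + 2*I/5)*cosh(1)) = pi*(-4/5 - 2*I/5)*cosh(1) + pi*(4/5 + 2*I/5)*cos(1 + I)

Final answer: pi*(-4/5 - 2*I/5)*cosh(1) + pi*(4/5 + 2*I/5)*cos(1 + I)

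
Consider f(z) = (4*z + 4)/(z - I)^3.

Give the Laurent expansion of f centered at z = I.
(4 + 4*I)/(z - I)^3 + 4/(z - I)^2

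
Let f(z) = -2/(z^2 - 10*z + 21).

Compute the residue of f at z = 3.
1/2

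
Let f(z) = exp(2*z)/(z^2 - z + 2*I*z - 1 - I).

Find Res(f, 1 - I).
Write f(z) = P(z)/Q(z) with P(z) = exp(2*z) and Q(z) = z^2 - z + 2*I*z - 1 - I.
The denominator factors as Q(z) = (z - 1 + I)*(z + I), so z = 1 - I is a simple zero of Q and P is analytic there; z = 1 - I is therefore a simple pole and
  Res(f, z₀) = P(z₀)/Q'(z₀).

Q'(z) = 2*z - 1 + 2*I, so Q'(1 - I) = 1.
P(1 - I) = exp(2 - 2*I).

Res(f, 1 - I) = (exp(2 - 2*I))/(1) = exp(2 - 2*I)

Final answer: exp(2 - 2*I)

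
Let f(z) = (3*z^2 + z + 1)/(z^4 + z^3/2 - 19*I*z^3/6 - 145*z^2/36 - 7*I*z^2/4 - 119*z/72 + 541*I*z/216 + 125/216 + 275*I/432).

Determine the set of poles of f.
The singularities of f are the zeros of the denominator. Factoring,
  z^4 + z^3/2 - 19*I*z^3/6 - 145*z^2/36 - 7*I*z^2/4 - 119*z/72 + 541*I*z/216 + 125/216 + 275*I/432 = (z + 1 - I/2)*(z + 1/3 - I/2)*(z - 1/2 - 2*I/3)*(z - 1/3 - 3*I/2)
so the candidates are z = -1 + I/2, z = -1/3 + I/2, z = 1/2 + 2*I/3, z = 1/3 + 3*I/2.

Check the numerator P(z) = 3*z^2 + z + 1 at each one:
  P(-1 + I/2) = 9/4 - 5*I/2 ≠ 0, so z = -1 + I/2 is a (simple) pole.
  P(-1/3 + I/2) = 1/4 - I/2 ≠ 0, so z = -1/3 + I/2 is a (simple) pole.
  P(1/2 + 2*I/3) = 11/12 + 8*I/3 ≠ 0, so z = 1/2 + 2*I/3 is a (simple) pole.
  P(1/3 + 3*I/2) = -61/12 + 9*I/2 ≠ 0, so z = 1/3 + 3*I/2 is a (simple) pole.

Poles of f: {-1 + I/2, -1/3 + I/2, 1/3 + 3*I/2, 1/2 + 2*I/3}

Final answer: {-1 + I/2, -1/3 + I/2, 1/3 + 3*I/2, 1/2 + 2*I/3}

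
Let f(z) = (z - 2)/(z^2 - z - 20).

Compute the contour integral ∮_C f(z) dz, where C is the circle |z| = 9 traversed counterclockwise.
2*I*pi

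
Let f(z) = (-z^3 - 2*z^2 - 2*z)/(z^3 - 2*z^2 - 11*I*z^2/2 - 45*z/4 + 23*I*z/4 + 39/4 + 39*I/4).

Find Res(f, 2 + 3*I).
Write f(z) = P(z)/Q(z) with P(z) = -z^3 - 2*z^2 - 2*z and Q(z) = z^3 - 2*z^2 - 11*I*z^2/2 - 45*z/4 + 23*I*z/4 + 39/4 + 39*I/4.
The denominator factors as Q(z) = (z - 2 - 3*I)*(z + 3/2 - 3*I/2)*(z - 3/2 - I), so z = 2 + 3*I is a simple zero of Q and P is analytic there; z = 2 + 3*I is therefore a simple pole and
  Res(f, z₀) = P(z₀)/Q'(z₀).

Q'(z) = 3*z^2 - 4*z - 11*I*z - 45/4 + 23*I/4, so Q'(2 + 3*I) = -5/4 + 31*I/4.
P(2 + 3*I) = 52 - 39*I.

Res(f, 2 + 3*I) = (52 - 39*I)/(-5/4 + 31*I/4) = -2938/493 - 2834*I/493

Final answer: -2938/493 - 2834*I/493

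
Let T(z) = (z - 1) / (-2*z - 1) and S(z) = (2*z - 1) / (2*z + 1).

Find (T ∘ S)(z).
(T ∘ S)(z) = T(S(z)) = ((1)*S(z) + (-1))/((-2)*S(z) + (-1)). Multiply numerator and denominator by 2*z + 1:
  numerator:   (1)*(2*z - 1) + (-1)*(2*z + 1) = -2
  denominator: (-2)*(2*z - 1) + (-1)*(2*z + 1) = -6*z + 1
(T ∘ S)(z) = -2/(-6*z + 1) = 2/(6*z - 1)

Final answer: 2/(6*z - 1)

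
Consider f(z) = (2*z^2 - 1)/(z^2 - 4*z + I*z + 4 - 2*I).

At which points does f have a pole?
The singularities of f are the zeros of the denominator. Factoring,
  z^2 - 4*z + I*z + 4 - 2*I = (z - 2)*(z - 2 + I)
so the candidates are z = 2, z = 2 - I.

Check the numerator P(z) = 2*z^2 - 1 at each one:
  P(2) = 7 ≠ 0, so z = 2 is a (simple) pole.
  P(2 - I) = 5 - 8*I ≠ 0, so z = 2 - I is a (simple) pole.

Poles of f: {2 - I, 2}

Final answer: {2 - I, 2}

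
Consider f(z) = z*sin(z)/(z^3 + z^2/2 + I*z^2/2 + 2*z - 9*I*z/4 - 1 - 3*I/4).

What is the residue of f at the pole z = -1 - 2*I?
Write f(z) = P(z)/Q(z) with P(z) = z*sin(z) and Q(z) = z^3 + z^2/2 + I*z^2/2 + 2*z - 9*I*z/4 - 1 - 3*I/4.
The denominator factors as Q(z) = (z - 1/2 - I)*(z - I/2)*(z + 1 + 2*I), so z = -1 - 2*I is a simple zero of Q and P is analytic there; z = -1 - 2*I is therefore a simple pole and
  Res(f, z₀) = P(z₀)/Q'(z₀).

Q'(z) = 3*z^2 + z + I*z + 2 - 9*I/4, so Q'(-1 - 2*I) = -6 + 27*I/4.
P(-1 - 2*I) = (1 + 2*I)*sin(1 + 2*I).

Res(f, -1 - 2*I) = ((1 + 2*I)*sin(1 + 2*I))/(-6 + 27*I/4) = (8/87 - 20*I/87)*sin(1 + 2*I)

Final answer: (8/87 - 20*I/87)*sin(1 + 2*I)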